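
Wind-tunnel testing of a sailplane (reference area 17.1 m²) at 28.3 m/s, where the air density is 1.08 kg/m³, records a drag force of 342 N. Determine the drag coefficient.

From D = ½ρv²S·CD, rearranging gives CD = 2D/(ρv²S).
CD = 2 × 342 / (1.08 × 28.3² × 17.1) = 0.0462

CD = 0.0462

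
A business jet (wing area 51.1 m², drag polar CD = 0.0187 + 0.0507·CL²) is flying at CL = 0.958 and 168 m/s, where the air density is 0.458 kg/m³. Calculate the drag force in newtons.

D = 21500 N

CD = 0.0187 + 0.0507 × 0.958² = 0.06523
D = ½ρv²S·CD = ½ × 0.458 × 168² × 51.1 × 0.06523 = 21500 N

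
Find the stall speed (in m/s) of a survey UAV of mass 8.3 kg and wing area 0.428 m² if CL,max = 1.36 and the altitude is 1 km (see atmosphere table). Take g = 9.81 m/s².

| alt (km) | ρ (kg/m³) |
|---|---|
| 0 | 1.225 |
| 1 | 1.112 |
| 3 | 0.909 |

At 1 km, from the table: ρ = 1.112 kg/m³.
Stall occurs when L = W at CL,max. W = mg = 8.3 × 9.81 = 81.42 N.
From L = ½ρV²S·CL,max = W: V_stall = √(2W/(ρSCL,max)) = √(2·81.42/(1.112·0.428·1.36))
V_stall = √251.6 = 15.9 m/s

V_stall = 15.9 m/s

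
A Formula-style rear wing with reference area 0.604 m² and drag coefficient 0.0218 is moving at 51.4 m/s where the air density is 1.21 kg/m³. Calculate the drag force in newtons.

D = 21 N

Dynamic pressure q = ½ρv² = ½ × 1.21 × 51.4² = 1598 Pa.
D = q·S·CD = 1598 × 0.604 × 0.0218 = 21 N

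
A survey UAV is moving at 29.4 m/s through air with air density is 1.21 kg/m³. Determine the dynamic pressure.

q = 523 Pa

q = ½ρv² = ½ × 1.21 × 29.4² = 523 Pa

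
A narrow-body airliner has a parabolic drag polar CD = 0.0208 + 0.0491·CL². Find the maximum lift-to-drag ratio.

(L/D)max = 15.6

For CD = CD0 + K·CL², (L/D)max occurs at CL* = √(CD0/K) and equals 1/(2√(K·CD0)).
(L/D)max = 1/(2√(0.0491 × 0.0208)) = 1/(2 × 0.03196) = 15.6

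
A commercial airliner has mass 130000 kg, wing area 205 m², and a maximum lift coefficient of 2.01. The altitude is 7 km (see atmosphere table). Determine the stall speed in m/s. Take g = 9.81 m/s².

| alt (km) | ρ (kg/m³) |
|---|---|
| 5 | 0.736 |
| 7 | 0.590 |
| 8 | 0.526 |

At 7 km, from the table: ρ = 0.590 kg/m³.
At stall, lift equals weight: L = W = m·g = 130000 × 9.81 = 1.275×10^6 N.
V_stall = √(2W/(ρ·S·CL,max)) = √(2 × 1.275×10^6 / (0.59 × 205 × 2.01))
V_stall = √10490 = 102 m/s

V_stall = 102 m/s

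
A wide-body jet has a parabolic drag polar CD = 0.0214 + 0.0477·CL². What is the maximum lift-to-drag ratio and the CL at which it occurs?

For CD = CD0 + K·CL², (L/D)max occurs at CL* = √(CD0/K) and equals 1/(2√(K·CD0)).
(L/D)max = 1/(2√(0.0477 × 0.0214)) = 1/(2 × 0.03195) = 15.6
CL* = √(0.0214/0.0477) = 0.67

(L/D)max = 15.6, at CL = 0.67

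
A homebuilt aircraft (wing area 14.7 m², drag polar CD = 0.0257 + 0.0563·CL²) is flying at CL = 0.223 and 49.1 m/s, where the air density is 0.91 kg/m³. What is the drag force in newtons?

CD = 0.0257 + 0.0563 × 0.223² = 0.0285
D = ½ρv²S·CD = ½ × 0.91 × 49.1² × 14.7 × 0.0285 = 460 N

D = 460 N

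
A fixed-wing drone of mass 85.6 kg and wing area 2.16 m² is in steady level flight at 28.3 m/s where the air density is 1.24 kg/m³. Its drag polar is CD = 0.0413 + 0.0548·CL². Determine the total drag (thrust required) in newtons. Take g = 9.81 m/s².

Level flight ⇒ L = W = m·g = 85.6 × 9.81 = 839.74 N.
Dynamic pressure q = 0.5 × 1.24 × 28.3² = 496.6 Pa.
Required CL = L/(qS) = 839.74/(496.6·2.16) = 0.7829.
CD = 0.0413 + 0.0548 × 0.7829² = 0.07489.
D = q·S·CD = 496.6 × 2.16 × 0.07489 = 80.33 N

D = 80.3 N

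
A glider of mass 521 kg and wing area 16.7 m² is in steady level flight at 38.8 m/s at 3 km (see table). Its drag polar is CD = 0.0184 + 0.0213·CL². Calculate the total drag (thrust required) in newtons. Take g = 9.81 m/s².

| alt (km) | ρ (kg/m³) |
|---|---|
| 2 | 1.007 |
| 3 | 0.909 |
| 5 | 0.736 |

D = 259 N

At 3 km, from the table: ρ = 0.909 kg/m³.
Weight W = mg = 521 × 9.81 = 5111 N; in level flight L = W.
q = ½ρv² = ½ × 0.909 × 38.8² = 684.2 Pa.
CL = W/(q·S) = 5111 / (684.2 × 16.7) = 0.4473.
CD = 0.0184 + 0.0213 × 0.4473² = 0.02266.
D = q·S·CD = 684.2 × 16.7 × 0.02266 = 258.9 N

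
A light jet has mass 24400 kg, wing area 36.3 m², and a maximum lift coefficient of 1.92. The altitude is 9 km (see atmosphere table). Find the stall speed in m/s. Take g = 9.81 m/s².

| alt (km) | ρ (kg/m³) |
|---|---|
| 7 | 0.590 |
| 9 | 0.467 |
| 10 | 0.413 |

V_stall = 121 m/s

At 9 km, from the table: ρ = 0.467 kg/m³.
At stall, lift equals weight: L = W = m·g = 24400 × 9.81 = 2.394×10^5 N.
From L = ½ρV²S·CL,max = W: V_stall = √(2W/(ρSCL,max)) = √(2·2.394×10^5/(0.467·36.3·1.92))
V_stall = √14710 = 121 m/s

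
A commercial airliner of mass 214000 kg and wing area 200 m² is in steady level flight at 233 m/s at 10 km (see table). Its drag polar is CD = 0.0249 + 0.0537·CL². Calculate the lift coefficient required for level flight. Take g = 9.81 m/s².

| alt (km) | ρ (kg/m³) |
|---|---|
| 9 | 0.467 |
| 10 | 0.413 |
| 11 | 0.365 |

At 10 km, from the table: ρ = 0.413 kg/m³.
Weight W = mg = 214000 × 9.81 = 2.0993×10^6 N; in level flight L = W.
q = ½ρv² = ½ × 0.413 × 233² = 11210 Pa.
Required CL = L/(qS) = 2.0993×10^6/(11210·200) = 0.9363.

CL = 0.936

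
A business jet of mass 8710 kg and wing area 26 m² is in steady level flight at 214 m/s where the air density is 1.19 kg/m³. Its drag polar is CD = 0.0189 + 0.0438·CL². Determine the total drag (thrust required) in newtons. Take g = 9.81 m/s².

Level flight ⇒ L = W = m·g = 8710 × 9.81 = 85445 N.
q = ½ρv² = ½ × 1.19 × 214² = 27250 Pa.
Required CL = L/(qS) = 85445/(27250·26) = 0.1206.
CD = 0.0189 + 0.0438 × 0.1206² = 0.01954.
D = q·S·CD = 27250 × 26 × 0.01954 = 13840 N

D = 13800 N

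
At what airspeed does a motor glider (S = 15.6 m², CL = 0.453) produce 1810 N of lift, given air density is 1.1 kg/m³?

v = 21.6 m/s

L = ½ρv²S·CL ⇒ v = √(2L/(ρ·S·CL))
v = √(2 × 1810 / (1.1 × 15.6 × 0.453)) = √465.7 = 21.6 m/s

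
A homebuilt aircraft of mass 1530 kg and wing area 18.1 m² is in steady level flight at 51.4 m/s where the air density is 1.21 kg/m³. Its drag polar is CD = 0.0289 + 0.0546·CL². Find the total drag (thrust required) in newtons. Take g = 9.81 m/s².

D = 1260 N

Level flight ⇒ L = W = m·g = 1530 × 9.81 = 15009 N.
Dynamic pressure q = 0.5 × 1.21 × 51.4² = 1598 Pa.
CL = W/(q·S) = 15009 / (1598 × 18.1) = 0.5188.
CD = 0.0289 + 0.0546 × 0.5188² = 0.0436.
D = q·S·CD = 1598 × 18.1 × 0.0436 = 1261 N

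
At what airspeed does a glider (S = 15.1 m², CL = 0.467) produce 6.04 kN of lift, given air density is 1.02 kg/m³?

L = ½ρv²S·CL ⇒ v = √(2L/(ρ·S·CL))
v = √(2 × 6040 / (1.02 × 15.1 × 0.467)) = √1679 = 41 m/s

v = 41 m/s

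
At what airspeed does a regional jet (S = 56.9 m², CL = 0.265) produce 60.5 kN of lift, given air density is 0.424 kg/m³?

L = ½ρv²S·CL ⇒ v = √(2L/(ρ·S·CL))
v = √(2 × 60500 / (0.424 × 56.9 × 0.265)) = √18930 = 138 m/s

v = 138 m/s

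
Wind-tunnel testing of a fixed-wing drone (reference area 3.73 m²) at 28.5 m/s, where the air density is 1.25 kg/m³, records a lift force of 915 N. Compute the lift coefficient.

CL = 0.483

From L = ½ρv²S·CL, rearranging gives CL = 2L/(ρv²S).
CL = 2 × 915 / (1.25 × 28.5² × 3.73) = 0.483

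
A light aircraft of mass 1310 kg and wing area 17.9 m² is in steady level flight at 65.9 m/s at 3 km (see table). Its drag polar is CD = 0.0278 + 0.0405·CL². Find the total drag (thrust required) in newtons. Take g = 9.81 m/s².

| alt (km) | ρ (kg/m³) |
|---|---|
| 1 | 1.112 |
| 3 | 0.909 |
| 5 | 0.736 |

At 3 km, from the table: ρ = 0.909 kg/m³.
Weight W = mg = 1310 × 9.81 = 12851 N; in level flight L = W.
q = ½ρv² = ½ × 0.909 × 65.9² = 1974 Pa.
CL = W/(q·S) = 12851 / (1974 × 17.9) = 0.3637.
CD = 0.0278 + 0.0405 × 0.3637² = 0.03316.
D = q·S·CD = 1974 × 17.9 × 0.03316 = 1172 N

D = 1170 N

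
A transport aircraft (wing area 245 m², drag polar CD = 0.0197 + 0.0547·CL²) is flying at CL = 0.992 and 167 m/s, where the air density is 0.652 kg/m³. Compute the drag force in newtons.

CD = 0.0197 + 0.0547 × 0.992² = 0.07353
D = ½ρv²S·CD = ½ × 0.652 × 167² × 245 × 0.07353 = 1.64×10^5 N

D = 1.64×10^5 N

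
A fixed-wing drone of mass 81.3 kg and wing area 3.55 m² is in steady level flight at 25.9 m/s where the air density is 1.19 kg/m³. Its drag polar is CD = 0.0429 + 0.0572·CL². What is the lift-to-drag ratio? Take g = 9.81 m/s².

L/D = 9.22

Weight W = mg = 81.3 × 9.81 = 797.55 N; in level flight L = W.
Dynamic pressure q = 0.5 × 1.19 × 25.9² = 399.1 Pa.
CL = 2W/(ρv²S) = 2×797.55/(1.19×25.9²×3.55) = 0.5629.
CD = 0.0429 + 0.0572 × 0.5629² = 0.06102.
L/D = CL/CD = 0.5629 / 0.06102 = 9.22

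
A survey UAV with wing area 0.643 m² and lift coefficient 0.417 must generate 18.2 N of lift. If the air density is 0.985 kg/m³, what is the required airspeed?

L = ½ρv²S·CL ⇒ v = √(2L/(ρ·S·CL))
v = √(2 × 18.2 / (0.985 × 0.643 × 0.417)) = √137.8 = 11.7 m/s

v = 11.7 m/s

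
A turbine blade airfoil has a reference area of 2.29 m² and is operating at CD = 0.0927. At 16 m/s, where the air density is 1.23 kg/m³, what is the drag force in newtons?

D = 33.4 N

D = ½ρv²S·CD = ½ × 1.23 × 16² × 2.29 × 0.0927 = 33.4 N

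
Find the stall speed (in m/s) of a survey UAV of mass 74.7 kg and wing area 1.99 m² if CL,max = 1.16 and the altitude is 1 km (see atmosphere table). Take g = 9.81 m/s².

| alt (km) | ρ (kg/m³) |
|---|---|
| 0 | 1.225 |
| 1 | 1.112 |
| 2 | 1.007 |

At 1 km, from the table: ρ = 1.112 kg/m³.
Stall occurs when L = W at CL,max. W = mg = 74.7 × 9.81 = 732.8 N.
From L = ½ρV²S·CL,max = W: V_stall = √(2W/(ρSCL,max)) = √(2·732.8/(1.112·1.99·1.16))
V_stall = √571 = 23.9 m/s

V_stall = 23.9 m/s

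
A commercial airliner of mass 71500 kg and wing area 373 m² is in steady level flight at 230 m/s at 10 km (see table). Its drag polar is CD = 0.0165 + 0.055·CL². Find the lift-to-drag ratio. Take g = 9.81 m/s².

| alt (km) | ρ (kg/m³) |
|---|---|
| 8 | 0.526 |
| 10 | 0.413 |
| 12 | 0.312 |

At 10 km, from the table: ρ = 0.413 kg/m³.
In steady level flight, lift balances weight: W = mg = 71500 × 9.81 = 7.0142×10^5 N.
q = ½ρv² = ½ × 0.413 × 230² = 10920 Pa.
CL = 2W/(ρv²S) = 2×7.0142×10^5/(0.413×230²×373) = 0.1721.
CD = 0.0165 + 0.055 × 0.1721² = 0.01813.
L/D = CL/CD = 0.1721 / 0.01813 = 9.5

L/D = 9.5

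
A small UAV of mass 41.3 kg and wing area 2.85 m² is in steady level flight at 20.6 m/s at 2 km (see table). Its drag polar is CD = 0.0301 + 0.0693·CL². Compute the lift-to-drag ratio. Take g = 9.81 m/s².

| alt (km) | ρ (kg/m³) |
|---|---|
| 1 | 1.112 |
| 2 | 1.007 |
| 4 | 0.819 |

At 2 km, from the table: ρ = 1.007 kg/m³.
Weight W = mg = 41.3 × 9.81 = 405.15 N; in level flight L = W.
Dynamic pressure q = 0.5 × 1.007 × 20.6² = 213.7 Pa.
Required CL = L/(qS) = 405.15/(213.7·2.85) = 0.6653.
CD = 0.0301 + 0.0693 × 0.6653² = 0.06078.
L/D = CL/CD = 0.6653 / 0.06078 = 10.9

L/D = 10.9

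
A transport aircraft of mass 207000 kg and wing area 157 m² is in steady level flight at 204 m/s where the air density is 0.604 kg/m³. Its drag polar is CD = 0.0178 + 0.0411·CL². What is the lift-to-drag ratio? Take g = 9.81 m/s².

L/D = 16.8

Weight W = mg = 207000 × 9.81 = 2.0307×10^6 N; in level flight L = W.
Dynamic pressure q = 0.5 × 0.604 × 204² = 12570 Pa.
Required CL = L/(qS) = 2.0307×10^6/(12570·157) = 1.029.
CD = 0.0178 + 0.0411 × 1.029² = 0.06133.
L/D = CL/CD = 1.029 / 0.06133 = 16.8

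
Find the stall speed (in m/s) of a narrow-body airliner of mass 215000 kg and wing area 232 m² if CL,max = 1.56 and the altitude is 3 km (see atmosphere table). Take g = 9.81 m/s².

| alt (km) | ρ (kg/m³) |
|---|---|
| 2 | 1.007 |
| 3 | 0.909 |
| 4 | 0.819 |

At 3 km, from the table: ρ = 0.909 kg/m³.
At stall, lift equals weight: L = W = m·g = 215000 × 9.81 = 2.109×10^6 N.
From L = ½ρV²S·CL,max = W: V_stall = √(2W/(ρSCL,max)) = √(2·2.109×10^6/(0.909·232·1.56))
V_stall = √12820 = 113 m/s

V_stall = 113 m/s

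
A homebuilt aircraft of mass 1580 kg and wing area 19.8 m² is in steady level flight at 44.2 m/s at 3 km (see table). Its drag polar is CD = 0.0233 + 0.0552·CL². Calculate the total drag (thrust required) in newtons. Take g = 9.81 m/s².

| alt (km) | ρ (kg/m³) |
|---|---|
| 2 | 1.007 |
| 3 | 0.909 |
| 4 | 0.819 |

At 3 km, from the table: ρ = 0.909 kg/m³.
Weight W = mg = 1580 × 9.81 = 15500 N; in level flight L = W.
q = ½ρv² = ½ × 0.909 × 44.2² = 887.9 Pa.
CL = 2W/(ρv²S) = 2×15500/(0.909×44.2²×19.8) = 0.8816.
CD = 0.0233 + 0.0552 × 0.8816² = 0.0662.
D = q·S·CD = 887.9 × 19.8 × 0.0662 = 1164 N

D = 1160 N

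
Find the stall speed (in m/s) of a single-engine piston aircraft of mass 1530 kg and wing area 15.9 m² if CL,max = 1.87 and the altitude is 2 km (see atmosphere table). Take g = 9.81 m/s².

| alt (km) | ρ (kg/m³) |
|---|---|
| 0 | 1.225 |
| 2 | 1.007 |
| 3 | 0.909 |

At 2 km, from the table: ρ = 1.007 kg/m³.
Stall occurs when L = W at CL,max. W = mg = 1530 × 9.81 = 15010 N.
From L = ½ρV²S·CL,max = W: V_stall = √(2W/(ρSCL,max)) = √(2·15010/(1.007·15.9·1.87))
V_stall = √1003 = 31.7 m/s

V_stall = 31.7 m/s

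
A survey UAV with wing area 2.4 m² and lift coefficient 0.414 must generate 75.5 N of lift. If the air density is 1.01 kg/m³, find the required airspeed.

L = ½ρv²S·CL ⇒ v = √(2L/(ρ·S·CL))
v = √(2 × 75.5 / (1.01 × 2.4 × 0.414)) = √150.5 = 12.3 m/s

v = 12.3 m/s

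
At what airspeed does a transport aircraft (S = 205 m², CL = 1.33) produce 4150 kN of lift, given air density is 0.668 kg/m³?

v = 213 m/s

L = ½ρv²S·CL ⇒ v = √(2L/(ρ·S·CL))
v = √(2 × 4.15×10^6 / (0.668 × 205 × 1.33)) = √45570 = 213 m/s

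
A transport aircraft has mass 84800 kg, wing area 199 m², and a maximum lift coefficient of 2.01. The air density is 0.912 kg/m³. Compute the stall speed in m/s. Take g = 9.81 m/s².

Stall occurs when L = W at CL,max. W = mg = 84800 × 9.81 = 8.319×10^5 N.
V_stall = √(2W/(ρ·S·CL,max)) = √(2 × 8.319×10^5 / (0.912 × 199 × 2.01))
V_stall = √4561 = 67.5 m/s

V_stall = 67.5 m/s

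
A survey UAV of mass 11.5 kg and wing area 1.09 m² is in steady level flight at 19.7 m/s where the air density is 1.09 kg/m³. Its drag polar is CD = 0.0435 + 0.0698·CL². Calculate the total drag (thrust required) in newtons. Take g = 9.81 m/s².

Weight W = mg = 11.5 × 9.81 = 112.82 N; in level flight L = W.
q = ½ρv² = ½ × 1.09 × 19.7² = 211.5 Pa.
Required CL = L/(qS) = 112.82/(211.5·1.09) = 0.4893.
CD = 0.0435 + 0.0698 × 0.4893² = 0.06021.
D = q·S·CD = 211.5 × 1.09 × 0.06021 = 13.88 N

D = 13.9 N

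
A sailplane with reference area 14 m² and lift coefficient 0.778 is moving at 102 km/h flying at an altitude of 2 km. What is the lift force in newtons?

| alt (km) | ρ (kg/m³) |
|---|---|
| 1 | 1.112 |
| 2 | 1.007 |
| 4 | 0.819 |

L = 4400 N

At 2 km, from the table: ρ = 1.007 kg/m³.
Convert speed: v = 102 km/h ÷ 3.6 = 28.33 m/s.
L = ½ρv²S·CL = ½ × 1.007 × 28.33² × 14 × 0.778 = 4400 N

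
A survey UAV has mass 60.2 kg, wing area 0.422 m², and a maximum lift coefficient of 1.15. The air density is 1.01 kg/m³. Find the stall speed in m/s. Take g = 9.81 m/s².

V_stall = 49.1 m/s

Stall occurs when L = W at CL,max. W = mg = 60.2 × 9.81 = 590.6 N.
V_stall = √(2W/(ρ·S·CL,max)) = √(2 × 590.6 / (1.01 × 0.422 × 1.15))
V_stall = √2410 = 49.1 m/s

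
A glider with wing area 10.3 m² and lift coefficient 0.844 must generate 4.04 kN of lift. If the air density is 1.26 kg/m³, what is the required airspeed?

L = ½ρv²S·CL ⇒ v = √(2L/(ρ·S·CL))
v = √(2 × 4040 / (1.26 × 10.3 × 0.844)) = √737.7 = 27.2 m/s

v = 27.2 m/s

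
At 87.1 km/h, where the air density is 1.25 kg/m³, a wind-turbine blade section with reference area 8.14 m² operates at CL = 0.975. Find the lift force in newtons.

Convert speed: v = 87.1 km/h ÷ 3.6 = 24.19 m/s.
Dynamic pressure q = ½ρv² = ½ × 1.25 × 24.19² = 365.9 Pa.
L = q·S·CL = 365.9 × 8.14 × 0.975 = 2900 N

L = 2900 N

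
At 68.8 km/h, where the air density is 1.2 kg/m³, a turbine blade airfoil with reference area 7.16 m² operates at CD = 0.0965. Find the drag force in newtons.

D = 151 N

Convert speed: v = 68.8 km/h ÷ 3.6 = 19.11 m/s.
D = ½ρv²S·CD = ½ × 1.2 × 19.11² × 7.16 × 0.0965 = 151 N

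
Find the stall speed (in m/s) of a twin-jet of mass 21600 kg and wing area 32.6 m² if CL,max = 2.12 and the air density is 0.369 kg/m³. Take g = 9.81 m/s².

Weight W = mg = 21600 × 9.81 = 2.119×10^5 N.
V_stall = √(2W/(ρ·S·CL,max)) = √(2 × 2.119×10^5 / (0.369 × 32.6 × 2.12))
V_stall = √16620 = 129 m/s

V_stall = 129 m/s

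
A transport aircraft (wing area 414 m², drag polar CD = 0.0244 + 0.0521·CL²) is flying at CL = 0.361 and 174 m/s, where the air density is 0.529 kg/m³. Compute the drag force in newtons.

D = 1.03×10^5 N

CD = 0.0244 + 0.0521 × 0.361² = 0.03119
D = ½ρv²S·CD = ½ × 0.529 × 174² × 414 × 0.03119 = 1.03×10^5 N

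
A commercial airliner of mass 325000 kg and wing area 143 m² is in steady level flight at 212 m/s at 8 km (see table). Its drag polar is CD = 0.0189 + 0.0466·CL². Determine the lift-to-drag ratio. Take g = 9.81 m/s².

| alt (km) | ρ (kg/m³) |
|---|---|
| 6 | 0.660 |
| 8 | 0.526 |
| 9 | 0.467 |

L/D = 10.2

At 8 km, from the table: ρ = 0.526 kg/m³.
In steady level flight, lift balances weight: W = mg = 325000 × 9.81 = 3.1882×10^6 N.
q = ½ρv² = ½ × 0.526 × 212² = 11820 Pa.
Required CL = L/(qS) = 3.1882×10^6/(11820·143) = 1.886.
CD = 0.0189 + 0.0466 × 1.886² = 0.1847.
L/D = CL/CD = 1.886 / 0.1847 = 10.2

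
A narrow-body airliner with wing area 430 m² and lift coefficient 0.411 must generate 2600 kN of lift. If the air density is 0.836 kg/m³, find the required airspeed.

v = 188 m/s

L = ½ρv²S·CL ⇒ v = √(2L/(ρ·S·CL))
v = √(2 × 2.6×10^6 / (0.836 × 430 × 0.411)) = √35200 = 188 m/s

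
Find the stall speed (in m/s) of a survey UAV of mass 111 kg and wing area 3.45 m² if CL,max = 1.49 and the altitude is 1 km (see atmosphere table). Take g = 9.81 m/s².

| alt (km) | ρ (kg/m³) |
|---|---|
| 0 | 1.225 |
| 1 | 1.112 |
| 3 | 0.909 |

At 1 km, from the table: ρ = 1.112 kg/m³.
At stall, lift equals weight: L = W = m·g = 111 × 9.81 = 1089 N.
From L = ½ρV²S·CL,max = W: V_stall = √(2W/(ρSCL,max)) = √(2·1089/(1.112·3.45·1.49))
V_stall = √381 = 19.5 m/s

V_stall = 19.5 m/s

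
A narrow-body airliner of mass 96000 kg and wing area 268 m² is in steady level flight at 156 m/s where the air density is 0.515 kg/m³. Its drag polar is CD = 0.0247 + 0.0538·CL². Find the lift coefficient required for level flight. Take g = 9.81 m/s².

CL = 0.561

In steady level flight, lift balances weight: W = mg = 96000 × 9.81 = 9.4176×10^5 N.
q = ½ρv² = ½ × 0.515 × 156² = 6267 Pa.
CL = W/(q·S) = 9.4176×10^5 / (6267 × 268) = 0.5608.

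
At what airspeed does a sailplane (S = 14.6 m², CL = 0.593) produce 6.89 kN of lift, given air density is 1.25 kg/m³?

v = 35.7 m/s

L = ½ρv²S·CL ⇒ v = √(2L/(ρ·S·CL))
v = √(2 × 6890 / (1.25 × 14.6 × 0.593)) = √1273 = 35.7 m/s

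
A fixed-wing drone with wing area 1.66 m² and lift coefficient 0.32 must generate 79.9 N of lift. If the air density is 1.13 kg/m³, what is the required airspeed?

L = ½ρv²S·CL ⇒ v = √(2L/(ρ·S·CL))
v = √(2 × 79.9 / (1.13 × 1.66 × 0.32)) = √266.2 = 16.3 m/s

v = 16.3 m/s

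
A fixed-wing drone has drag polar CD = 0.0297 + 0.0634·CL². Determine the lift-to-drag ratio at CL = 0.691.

CD = 0.0297 + 0.0634 × 0.691² = 0.05997
L/D = CL/CD = 0.691 / 0.05997 = 11.5

L/D = 11.5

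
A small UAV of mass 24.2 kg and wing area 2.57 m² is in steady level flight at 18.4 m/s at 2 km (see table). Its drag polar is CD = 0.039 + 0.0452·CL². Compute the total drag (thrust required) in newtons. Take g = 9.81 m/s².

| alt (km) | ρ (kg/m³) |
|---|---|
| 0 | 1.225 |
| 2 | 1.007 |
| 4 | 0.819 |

At 2 km, from the table: ρ = 1.007 kg/m³.
Weight W = mg = 24.2 × 9.81 = 237.4 N; in level flight L = W.
Dynamic pressure q = 0.5 × 1.007 × 18.4² = 170.5 Pa.
Required CL = L/(qS) = 237.4/(170.5·2.57) = 0.5419.
CD = 0.039 + 0.0452 × 0.5419² = 0.05227.
D = q·S·CD = 170.5 × 2.57 × 0.05227 = 22.9 N

D = 22.9 N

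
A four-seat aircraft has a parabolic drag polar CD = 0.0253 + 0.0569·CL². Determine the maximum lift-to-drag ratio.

For CD = CD0 + K·CL², (L/D)max occurs at CL* = √(CD0/K) and equals 1/(2√(K·CD0)).
(L/D)max = 1/(2√(0.0569 × 0.0253)) = 1/(2 × 0.03794) = 13.2

(L/D)max = 13.2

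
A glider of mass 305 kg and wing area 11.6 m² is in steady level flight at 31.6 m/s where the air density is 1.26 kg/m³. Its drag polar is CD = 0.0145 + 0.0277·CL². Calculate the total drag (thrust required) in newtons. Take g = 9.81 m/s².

Weight W = mg = 305 × 9.81 = 2992.1 N; in level flight L = W.
Dynamic pressure q = 0.5 × 1.26 × 31.6² = 629.1 Pa.
CL = W/(q·S) = 2992.1 / (629.1 × 11.6) = 0.41.
CD = 0.0145 + 0.0277 × 0.41² = 0.01916.
D = q·S·CD = 629.1 × 11.6 × 0.01916 = 139.8 N

D = 140 N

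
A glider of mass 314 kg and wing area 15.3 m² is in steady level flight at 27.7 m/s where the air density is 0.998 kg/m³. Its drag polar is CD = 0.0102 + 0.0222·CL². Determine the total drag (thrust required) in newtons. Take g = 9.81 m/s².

D = 95.7 N

Weight W = mg = 314 × 9.81 = 3080.3 N; in level flight L = W.
q = ½ρv² = ½ × 0.998 × 27.7² = 382.9 Pa.
CL = W/(q·S) = 3080.3 / (382.9 × 15.3) = 0.5258.
CD = 0.0102 + 0.0222 × 0.5258² = 0.01634.
D = q·S·CD = 382.9 × 15.3 × 0.01634 = 95.71 N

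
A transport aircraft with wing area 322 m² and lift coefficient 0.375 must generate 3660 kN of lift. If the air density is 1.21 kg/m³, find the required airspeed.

v = 224 m/s

L = ½ρv²S·CL ⇒ v = √(2L/(ρ·S·CL))
v = √(2 × 3.66×10^6 / (1.21 × 322 × 0.375)) = √50100 = 224 m/s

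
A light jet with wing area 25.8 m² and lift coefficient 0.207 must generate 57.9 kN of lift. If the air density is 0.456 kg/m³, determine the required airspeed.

v = 218 m/s

L = ½ρv²S·CL ⇒ v = √(2L/(ρ·S·CL))
v = √(2 × 57900 / (0.456 × 25.8 × 0.207)) = √47550 = 218 m/s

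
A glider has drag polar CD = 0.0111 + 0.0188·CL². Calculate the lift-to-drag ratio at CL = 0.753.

CD = 0.0111 + 0.0188 × 0.753² = 0.02176
L/D = CL/CD = 0.753 / 0.02176 = 34.6

L/D = 34.6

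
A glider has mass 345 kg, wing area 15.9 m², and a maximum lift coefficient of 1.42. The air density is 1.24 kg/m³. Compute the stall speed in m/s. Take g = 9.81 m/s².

V_stall = 15.5 m/s

Weight W = mg = 345 × 9.81 = 3384 N.
V_stall = √(2W/(ρ·S·CL,max)) = √(2 × 3384 / (1.24 × 15.9 × 1.42))
V_stall = √241.8 = 15.5 m/s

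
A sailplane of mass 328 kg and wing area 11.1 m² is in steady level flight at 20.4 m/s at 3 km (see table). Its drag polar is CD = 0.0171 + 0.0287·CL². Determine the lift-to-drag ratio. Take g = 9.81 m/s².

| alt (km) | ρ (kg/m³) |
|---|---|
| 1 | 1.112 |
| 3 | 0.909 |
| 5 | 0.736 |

L/D = 18.1

At 3 km, from the table: ρ = 0.909 kg/m³.
In steady level flight, lift balances weight: W = mg = 328 × 9.81 = 3217.7 N.
Dynamic pressure q = 0.5 × 0.909 × 20.4² = 189.1 Pa.
CL = W/(q·S) = 3217.7 / (189.1 × 11.1) = 1.533.
CD = 0.0171 + 0.0287 × 1.533² = 0.08451.
L/D = CL/CD = 1.533 / 0.08451 = 18.1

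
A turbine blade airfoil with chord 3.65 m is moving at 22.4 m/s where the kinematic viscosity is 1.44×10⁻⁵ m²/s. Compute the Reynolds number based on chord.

Re = v·c/ν = 22.4 × 3.65 / (1.44×10⁻⁵) = 5.68×10^6

Re = 5.68×10^6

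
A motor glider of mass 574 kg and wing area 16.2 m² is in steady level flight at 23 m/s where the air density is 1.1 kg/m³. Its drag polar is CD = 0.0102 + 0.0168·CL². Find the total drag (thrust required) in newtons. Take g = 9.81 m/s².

Weight W = mg = 574 × 9.81 = 5630.9 N; in level flight L = W.
Dynamic pressure q = 0.5 × 1.1 × 23² = 290.9 Pa.
CL = W/(q·S) = 5630.9 / (290.9 × 16.2) = 1.195.
CD = 0.0102 + 0.0168 × 1.195² = 0.03418.
D = q·S·CD = 290.9 × 16.2 × 0.03418 = 161.1 N

D = 161 N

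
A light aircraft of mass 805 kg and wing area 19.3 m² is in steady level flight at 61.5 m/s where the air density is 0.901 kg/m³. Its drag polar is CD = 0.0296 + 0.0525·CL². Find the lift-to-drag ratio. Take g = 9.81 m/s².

In steady level flight, lift balances weight: W = mg = 805 × 9.81 = 7897.1 N.
Dynamic pressure q = 0.5 × 0.901 × 61.5² = 1704 Pa.
Required CL = L/(qS) = 7897.1/(1704·19.3) = 0.2401.
CD = 0.0296 + 0.0525 × 0.2401² = 0.03263.
L/D = CL/CD = 0.2401 / 0.03263 = 7.36

L/D = 7.36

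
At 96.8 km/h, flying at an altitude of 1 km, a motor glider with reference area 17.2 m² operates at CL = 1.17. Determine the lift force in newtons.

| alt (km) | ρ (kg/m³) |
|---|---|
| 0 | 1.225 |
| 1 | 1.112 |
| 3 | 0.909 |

L = 8090 N

At 1 km, from the table: ρ = 1.112 kg/m³.
Convert speed: v = 96.8 km/h ÷ 3.6 = 26.89 m/s.
Dynamic pressure q = ½ρv² = ½ × 1.112 × 26.89² = 402 Pa.
L = q·S·CL = 402 × 17.2 × 1.17 = 8090 N ≈ 8.09 kN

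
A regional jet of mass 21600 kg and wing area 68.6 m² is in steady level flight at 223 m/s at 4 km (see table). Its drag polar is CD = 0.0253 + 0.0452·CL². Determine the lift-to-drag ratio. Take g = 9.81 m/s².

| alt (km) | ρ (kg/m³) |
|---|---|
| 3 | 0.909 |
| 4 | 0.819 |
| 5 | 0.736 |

At 4 km, from the table: ρ = 0.819 kg/m³.
In steady level flight, lift balances weight: W = mg = 21600 × 9.81 = 2.119×10^5 N.
Dynamic pressure q = 0.5 × 0.819 × 223² = 20360 Pa.
CL = 2W/(ρv²S) = 2×2.119×10^5/(0.819×223²×68.6) = 0.1517.
CD = 0.0253 + 0.0452 × 0.1517² = 0.02634.
L/D = CL/CD = 0.1517 / 0.02634 = 5.76

L/D = 5.76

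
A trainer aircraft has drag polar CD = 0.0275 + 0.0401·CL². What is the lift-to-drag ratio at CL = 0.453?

CD = 0.0275 + 0.0401 × 0.453² = 0.03573
L/D = CL/CD = 0.453 / 0.03573 = 12.7

L/D = 12.7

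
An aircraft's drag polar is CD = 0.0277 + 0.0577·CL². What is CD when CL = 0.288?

CD = 0.0325

CD = 0.0277 + 0.0577 × 0.288² = 0.0277 + 0.004786 = 0.0325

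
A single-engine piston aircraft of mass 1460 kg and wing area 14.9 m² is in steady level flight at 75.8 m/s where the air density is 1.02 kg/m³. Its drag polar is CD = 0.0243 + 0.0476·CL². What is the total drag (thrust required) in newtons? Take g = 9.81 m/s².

Weight W = mg = 1460 × 9.81 = 14323 N; in level flight L = W.
q = ½ρv² = ½ × 1.02 × 75.8² = 2930 Pa.
CL = 2W/(ρv²S) = 2×14323/(1.02×75.8²×14.9) = 0.328.
CD = 0.0243 + 0.0476 × 0.328² = 0.02942.
D = q·S·CD = 2930 × 14.9 × 0.02942 = 1285 N

D = 1280 N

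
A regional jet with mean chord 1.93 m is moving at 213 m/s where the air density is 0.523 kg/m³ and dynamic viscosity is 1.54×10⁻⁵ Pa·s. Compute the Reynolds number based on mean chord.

Re = ρ·v·c/μ = 0.523 × 213 × 1.93 / (1.54×10⁻⁵) = 1.4×10^7

Re = 1.4×10^7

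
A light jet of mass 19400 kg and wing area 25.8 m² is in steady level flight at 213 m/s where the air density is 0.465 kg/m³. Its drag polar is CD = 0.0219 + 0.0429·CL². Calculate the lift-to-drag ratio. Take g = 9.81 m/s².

L/D = 16.3

Level flight ⇒ L = W = m·g = 19400 × 9.81 = 1.9031×10^5 N.
q = ½ρv² = ½ × 0.465 × 213² = 10550 Pa.
Required CL = L/(qS) = 1.9031×10^5/(10550·25.8) = 0.6993.
CD = 0.0219 + 0.0429 × 0.6993² = 0.04288.
L/D = CL/CD = 0.6993 / 0.04288 = 16.3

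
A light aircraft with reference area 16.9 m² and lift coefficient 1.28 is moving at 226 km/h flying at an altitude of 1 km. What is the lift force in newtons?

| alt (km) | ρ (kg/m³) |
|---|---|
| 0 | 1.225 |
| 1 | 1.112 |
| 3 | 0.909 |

L = 47400 N

At 1 km, from the table: ρ = 1.112 kg/m³.
Convert speed: v = 226 km/h ÷ 3.6 = 62.78 m/s.
L = ½ρv²S·CL = ½ × 1.112 × 62.78² × 16.9 × 1.28 = 47400 N ≈ 47.4 kN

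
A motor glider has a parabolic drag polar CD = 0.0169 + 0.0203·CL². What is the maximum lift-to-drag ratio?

For CD = CD0 + K·CL², (L/D)max occurs at CL* = √(CD0/K) and equals 1/(2√(K·CD0)).
(L/D)max = 1/(2√(0.0203 × 0.0169)) = 1/(2 × 0.01852) = 27

(L/D)max = 27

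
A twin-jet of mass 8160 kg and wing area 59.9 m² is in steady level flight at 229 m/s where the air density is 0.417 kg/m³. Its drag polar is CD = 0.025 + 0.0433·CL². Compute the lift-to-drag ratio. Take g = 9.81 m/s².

L/D = 4.77

Weight W = mg = 8160 × 9.81 = 80050 N; in level flight L = W.
q = ½ρv² = ½ × 0.417 × 229² = 10930 Pa.
CL = 2W/(ρv²S) = 2×80050/(0.417×229²×59.9) = 0.1222.
CD = 0.025 + 0.0433 × 0.1222² = 0.02565.
L/D = CL/CD = 0.1222 / 0.02565 = 4.77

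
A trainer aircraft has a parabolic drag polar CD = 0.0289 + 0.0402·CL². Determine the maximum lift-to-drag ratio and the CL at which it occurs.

For CD = CD0 + K·CL², (L/D)max occurs at CL* = √(CD0/K) and equals 1/(2√(K·CD0)).
(L/D)max = 1/(2√(0.0402 × 0.0289)) = 1/(2 × 0.03408) = 14.7
CL* = √(0.0289/0.0402) = 0.848

(L/D)max = 14.7, at CL = 0.848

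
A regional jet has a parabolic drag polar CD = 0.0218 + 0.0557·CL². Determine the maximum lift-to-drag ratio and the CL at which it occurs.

(L/D)max = 14.3, at CL = 0.626

For CD = CD0 + K·CL², (L/D)max occurs at CL* = √(CD0/K) and equals 1/(2√(K·CD0)).
(L/D)max = 1/(2√(0.0557 × 0.0218)) = 1/(2 × 0.03485) = 14.3
CL* = √(0.0218/0.0557) = 0.626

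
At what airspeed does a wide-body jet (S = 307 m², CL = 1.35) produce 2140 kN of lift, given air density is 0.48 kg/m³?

L = ½ρv²S·CL ⇒ v = √(2L/(ρ·S·CL))
v = √(2 × 2.14×10^6 / (0.48 × 307 × 1.35)) = √21510 = 147 m/s

v = 147 m/s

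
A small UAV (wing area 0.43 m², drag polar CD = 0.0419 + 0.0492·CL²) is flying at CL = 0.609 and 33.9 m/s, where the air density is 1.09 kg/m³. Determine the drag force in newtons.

CD = 0.0419 + 0.0492 × 0.609² = 0.06015
D = ½ρv²S·CD = ½ × 1.09 × 33.9² × 0.43 × 0.06015 = 16.2 N

D = 16.2 N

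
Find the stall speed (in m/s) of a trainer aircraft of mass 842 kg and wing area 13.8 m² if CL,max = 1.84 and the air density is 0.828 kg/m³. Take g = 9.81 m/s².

V_stall = 28 m/s

Stall occurs when L = W at CL,max. W = mg = 842 × 9.81 = 8260 N.
From L = ½ρV²S·CL,max = W: V_stall = √(2W/(ρSCL,max)) = √(2·8260/(0.828·13.8·1.84))
V_stall = √785.7 = 28 m/s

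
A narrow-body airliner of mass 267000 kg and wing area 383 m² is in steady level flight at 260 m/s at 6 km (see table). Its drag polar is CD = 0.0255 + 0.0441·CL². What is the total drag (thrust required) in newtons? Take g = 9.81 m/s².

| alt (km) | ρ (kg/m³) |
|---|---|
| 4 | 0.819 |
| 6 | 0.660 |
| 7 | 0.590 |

D = 2.53×10^5 N

At 6 km, from the table: ρ = 0.660 kg/m³.
Weight W = mg = 267000 × 9.81 = 2.6193×10^6 N; in level flight L = W.
q = ½ρv² = ½ × 0.66 × 260² = 22310 Pa.
CL = W/(q·S) = 2.6193×10^6 / (22310 × 383) = 0.3066.
CD = 0.0255 + 0.0441 × 0.3066² = 0.02964.
D = q·S·CD = 22310 × 383 × 0.02964 = 2.533×10^5 N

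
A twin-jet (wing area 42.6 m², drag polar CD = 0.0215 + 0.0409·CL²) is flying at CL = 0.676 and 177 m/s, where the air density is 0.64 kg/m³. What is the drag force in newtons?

D = 17200 N

CD = 0.0215 + 0.0409 × 0.676² = 0.04019
D = ½ρv²S·CD = ½ × 0.64 × 177² × 42.6 × 0.04019 = 17200 N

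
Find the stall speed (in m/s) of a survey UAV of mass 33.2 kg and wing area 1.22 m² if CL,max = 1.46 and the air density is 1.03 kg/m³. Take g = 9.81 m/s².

Weight W = mg = 33.2 × 9.81 = 325.7 N.
From L = ½ρV²S·CL,max = W: V_stall = √(2W/(ρSCL,max)) = √(2·325.7/(1.03·1.22·1.46))
V_stall = √355 = 18.8 m/s

V_stall = 18.8 m/s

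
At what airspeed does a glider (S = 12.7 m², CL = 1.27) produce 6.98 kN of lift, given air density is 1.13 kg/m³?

L = ½ρv²S·CL ⇒ v = √(2L/(ρ·S·CL))
v = √(2 × 6980 / (1.13 × 12.7 × 1.27)) = √765.9 = 27.7 m/s

v = 27.7 m/s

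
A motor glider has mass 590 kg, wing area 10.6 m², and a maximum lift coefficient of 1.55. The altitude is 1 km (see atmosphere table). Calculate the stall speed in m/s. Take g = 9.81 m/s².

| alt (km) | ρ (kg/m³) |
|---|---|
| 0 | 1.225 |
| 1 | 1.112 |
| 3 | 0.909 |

At 1 km, from the table: ρ = 1.112 kg/m³.
Weight W = mg = 590 × 9.81 = 5788 N.
V_stall = √(2W/(ρ·S·CL,max)) = √(2 × 5788 / (1.112 × 10.6 × 1.55))
V_stall = √633.6 = 25.2 m/s

V_stall = 25.2 m/s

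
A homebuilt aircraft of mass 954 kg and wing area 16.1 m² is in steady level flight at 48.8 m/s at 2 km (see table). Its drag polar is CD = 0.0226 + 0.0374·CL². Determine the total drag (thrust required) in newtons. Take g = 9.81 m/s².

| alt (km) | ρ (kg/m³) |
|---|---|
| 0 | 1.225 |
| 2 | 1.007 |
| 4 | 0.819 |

D = 606 N

At 2 km, from the table: ρ = 1.007 kg/m³.
Weight W = mg = 954 × 9.81 = 9358.7 N; in level flight L = W.
Dynamic pressure q = 0.5 × 1.007 × 48.8² = 1199 Pa.
CL = 2W/(ρv²S) = 2×9358.7/(1.007×48.8²×16.1) = 0.4848.
CD = 0.0226 + 0.0374 × 0.4848² = 0.03139.
D = q·S·CD = 1199 × 16.1 × 0.03139 = 606 N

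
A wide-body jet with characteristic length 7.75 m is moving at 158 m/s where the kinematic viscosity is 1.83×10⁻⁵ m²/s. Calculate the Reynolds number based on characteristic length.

Re = v·c/ν = 158 × 7.75 / (1.83×10⁻⁵) = 6.69×10^7

Re = 6.69×10^7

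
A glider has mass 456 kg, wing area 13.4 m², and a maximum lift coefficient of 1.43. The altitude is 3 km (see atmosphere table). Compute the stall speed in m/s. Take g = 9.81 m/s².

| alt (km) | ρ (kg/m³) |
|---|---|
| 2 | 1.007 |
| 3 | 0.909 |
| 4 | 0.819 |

At 3 km, from the table: ρ = 0.909 kg/m³.
Stall occurs when L = W at CL,max. W = mg = 456 × 9.81 = 4473 N.
From L = ½ρV²S·CL,max = W: V_stall = √(2W/(ρSCL,max)) = √(2·4473/(0.909·13.4·1.43))
V_stall = √513.6 = 22.7 m/s

V_stall = 22.7 m/s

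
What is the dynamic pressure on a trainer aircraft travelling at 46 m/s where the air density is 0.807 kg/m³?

q = 854 Pa

q = ½ρv² = ½ × 0.807 × 46² = 854 Pa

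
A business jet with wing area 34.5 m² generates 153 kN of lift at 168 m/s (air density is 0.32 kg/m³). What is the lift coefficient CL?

From L = ½ρv²S·CL, rearranging gives CL = 2L/(ρv²S).
CL = 2 × 1.53×10^5 / (0.32 × 168² × 34.5) = 0.982

CL = 0.982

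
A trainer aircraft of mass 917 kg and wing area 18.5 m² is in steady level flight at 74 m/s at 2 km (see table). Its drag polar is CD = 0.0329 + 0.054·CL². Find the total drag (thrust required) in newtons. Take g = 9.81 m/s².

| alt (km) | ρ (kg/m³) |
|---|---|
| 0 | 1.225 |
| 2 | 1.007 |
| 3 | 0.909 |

At 2 km, from the table: ρ = 1.007 kg/m³.
Weight W = mg = 917 × 9.81 = 8995.8 N; in level flight L = W.
q = ½ρv² = ½ × 1.007 × 74² = 2757 Pa.
CL = 2W/(ρv²S) = 2×8995.8/(1.007×74²×18.5) = 0.1764.
CD = 0.0329 + 0.054 × 0.1764² = 0.03458.
D = q·S·CD = 2757 × 18.5 × 0.03458 = 1764 N

D = 1760 N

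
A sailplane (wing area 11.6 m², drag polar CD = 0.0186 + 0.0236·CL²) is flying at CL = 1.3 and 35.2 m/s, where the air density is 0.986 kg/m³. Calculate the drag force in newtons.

D = 414 N

CD = 0.0186 + 0.0236 × 1.3² = 0.05848
D = ½ρv²S·CD = ½ × 0.986 × 35.2² × 11.6 × 0.05848 = 414 N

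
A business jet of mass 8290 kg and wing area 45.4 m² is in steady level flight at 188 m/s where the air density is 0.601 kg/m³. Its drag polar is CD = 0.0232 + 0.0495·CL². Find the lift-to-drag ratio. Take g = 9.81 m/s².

Weight W = mg = 8290 × 9.81 = 81325 N; in level flight L = W.
Dynamic pressure q = 0.5 × 0.601 × 188² = 10620 Pa.
CL = 2W/(ρv²S) = 2×81325/(0.601×188²×45.4) = 0.1687.
CD = 0.0232 + 0.0495 × 0.1687² = 0.02461.
L/D = CL/CD = 0.1687 / 0.02461 = 6.85

L/D = 6.85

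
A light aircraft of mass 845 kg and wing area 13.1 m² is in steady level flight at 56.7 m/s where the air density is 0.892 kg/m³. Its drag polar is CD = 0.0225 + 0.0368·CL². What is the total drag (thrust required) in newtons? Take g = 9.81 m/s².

In steady level flight, lift balances weight: W = mg = 845 × 9.81 = 8289.5 N.
Dynamic pressure q = 0.5 × 0.892 × 56.7² = 1434 Pa.
CL = 2W/(ρv²S) = 2×8289.5/(0.892×56.7²×13.1) = 0.4413.
CD = 0.0225 + 0.0368 × 0.4413² = 0.02967.
D = q·S·CD = 1434 × 13.1 × 0.02967 = 557.3 N

D = 557 N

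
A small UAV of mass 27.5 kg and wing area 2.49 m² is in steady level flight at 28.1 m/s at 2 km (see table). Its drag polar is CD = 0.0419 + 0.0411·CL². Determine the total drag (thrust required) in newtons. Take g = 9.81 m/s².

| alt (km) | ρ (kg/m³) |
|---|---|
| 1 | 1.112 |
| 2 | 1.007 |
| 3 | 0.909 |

D = 44.5 N

At 2 km, from the table: ρ = 1.007 kg/m³.
In steady level flight, lift balances weight: W = mg = 27.5 × 9.81 = 269.78 N.
Dynamic pressure q = 0.5 × 1.007 × 28.1² = 397.6 Pa.
CL = W/(q·S) = 269.78 / (397.6 × 2.49) = 0.2725.
CD = 0.0419 + 0.0411 × 0.2725² = 0.04495.
D = q·S·CD = 397.6 × 2.49 × 0.04495 = 44.5 N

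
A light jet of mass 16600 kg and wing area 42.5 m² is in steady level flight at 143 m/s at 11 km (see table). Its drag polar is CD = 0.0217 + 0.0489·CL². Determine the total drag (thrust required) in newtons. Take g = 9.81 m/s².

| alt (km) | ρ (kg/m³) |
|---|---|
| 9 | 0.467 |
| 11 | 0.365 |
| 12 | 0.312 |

D = 11600 N

At 11 km, from the table: ρ = 0.365 kg/m³.
Weight W = mg = 16600 × 9.81 = 1.6285×10^5 N; in level flight L = W.
Dynamic pressure q = 0.5 × 0.365 × 143² = 3732 Pa.
Required CL = L/(qS) = 1.6285×10^5/(3732·42.5) = 1.027.
CD = 0.0217 + 0.0489 × 1.027² = 0.07325.
D = q·S·CD = 3732 × 42.5 × 0.07325 = 11620 N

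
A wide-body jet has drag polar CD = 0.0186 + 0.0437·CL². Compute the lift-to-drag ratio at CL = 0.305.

L/D = 13.5

CD = 0.0186 + 0.0437 × 0.305² = 0.02267
L/D = CL/CD = 0.305 / 0.02267 = 13.5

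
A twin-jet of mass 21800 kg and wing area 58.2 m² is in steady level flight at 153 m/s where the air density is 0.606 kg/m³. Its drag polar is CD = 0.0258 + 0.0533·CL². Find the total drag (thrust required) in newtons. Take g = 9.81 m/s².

D = 16600 N

Weight W = mg = 21800 × 9.81 = 2.1386×10^5 N; in level flight L = W.
q = ½ρv² = ½ × 0.606 × 153² = 7093 Pa.
CL = 2W/(ρv²S) = 2×2.1386×10^5/(0.606×153²×58.2) = 0.5181.
CD = 0.0258 + 0.0533 × 0.5181² = 0.0401.
D = q·S·CD = 7093 × 58.2 × 0.0401 = 16560 N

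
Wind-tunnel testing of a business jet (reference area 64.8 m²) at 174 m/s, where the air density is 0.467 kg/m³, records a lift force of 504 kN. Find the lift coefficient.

CL = 1.1

From L = ½ρv²S·CL, rearranging gives CL = 2L/(ρv²S).
CL = 2 × 5.04×10^5 / (0.467 × 174² × 64.8) = 1.1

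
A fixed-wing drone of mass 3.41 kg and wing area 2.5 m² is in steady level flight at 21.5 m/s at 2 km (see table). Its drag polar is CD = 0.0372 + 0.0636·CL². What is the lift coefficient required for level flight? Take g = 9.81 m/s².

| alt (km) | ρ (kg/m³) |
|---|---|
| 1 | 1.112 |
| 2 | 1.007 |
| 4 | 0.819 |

At 2 km, from the table: ρ = 1.007 kg/m³.
In steady level flight, lift balances weight: W = mg = 3.41 × 9.81 = 33.452 N.
q = ½ρv² = ½ × 1.007 × 21.5² = 232.7 Pa.
CL = W/(q·S) = 33.452 / (232.7 × 2.5) = 0.05749.

CL = 0.0575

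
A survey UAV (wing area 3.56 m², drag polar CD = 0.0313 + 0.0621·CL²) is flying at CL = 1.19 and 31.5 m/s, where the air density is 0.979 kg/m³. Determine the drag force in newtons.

D = 206 N

CD = 0.0313 + 0.0621 × 1.19² = 0.1192
D = ½ρv²S·CD = ½ × 0.979 × 31.5² × 3.56 × 0.1192 = 206 N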